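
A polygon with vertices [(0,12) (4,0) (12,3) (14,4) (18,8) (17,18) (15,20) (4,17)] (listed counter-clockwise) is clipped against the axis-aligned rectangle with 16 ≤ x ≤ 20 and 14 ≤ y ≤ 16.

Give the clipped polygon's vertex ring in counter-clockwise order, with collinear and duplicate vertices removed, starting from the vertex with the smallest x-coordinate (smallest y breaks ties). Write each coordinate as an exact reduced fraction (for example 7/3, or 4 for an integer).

Clipped polygon: [(16,14) (87/5,14) (86/5,16) (16,16)]

1. After x ≥ 16: [(16,6) (18,8) (17,18) (16,19)]
2. After x ≤ 20: [(16,6) (18,8) (17,18) (16,19)]
3. After y ≥ 14: [(16,14) (87/5,14) (17,18) (16,19)]
4. After y ≤ 16: [(16,16) (16,14) (87/5,14) (86/5,16)]
5. Canonical ring: [(16,14) (87/5,14) (86/5,16) (16,16)]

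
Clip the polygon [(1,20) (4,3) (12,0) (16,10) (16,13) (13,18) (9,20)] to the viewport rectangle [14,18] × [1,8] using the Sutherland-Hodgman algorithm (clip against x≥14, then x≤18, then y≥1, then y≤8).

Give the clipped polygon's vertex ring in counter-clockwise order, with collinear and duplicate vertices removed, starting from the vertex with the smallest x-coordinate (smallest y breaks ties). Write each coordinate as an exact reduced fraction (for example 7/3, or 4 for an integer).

Clipped polygon: [(14,5) (76/5,8) (14,8)]

1. After x ≥ 14: [(14,5) (16,10) (16,13) (14,49/3)]
2. After x ≤ 18: [(14,5) (16,10) (16,13) (14,49/3)]
3. After y ≥ 1: [(14,5) (16,10) (16,13) (14,49/3)]
4. After y ≤ 8: [(14,8) (14,5) (76/5,8)]
5. Canonical ring: [(14,5) (76/5,8) (14,8)]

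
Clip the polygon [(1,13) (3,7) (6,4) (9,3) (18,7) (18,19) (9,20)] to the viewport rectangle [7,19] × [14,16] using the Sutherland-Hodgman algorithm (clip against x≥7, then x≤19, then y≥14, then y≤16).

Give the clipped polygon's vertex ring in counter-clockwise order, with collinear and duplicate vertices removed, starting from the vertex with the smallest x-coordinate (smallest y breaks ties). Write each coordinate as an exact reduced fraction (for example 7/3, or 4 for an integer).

Clipped polygon: [(7,14) (18,14) (18,16) (7,16)]

1. After x ≥ 7: [(7,73/4) (7,11/3) (9,3) (18,7) (18,19) (9,20)]
2. After x ≤ 19: [(7,73/4) (7,11/3) (9,3) (18,7) (18,19) (9,20)]
3. After y ≥ 14: [(7,73/4) (7,14) (18,14) (18,19) (9,20)]
4. After y ≤ 16: [(7,16) (7,14) (18,14) (18,16)]
5. Canonical ring: [(7,14) (18,14) (18,16) (7,16)]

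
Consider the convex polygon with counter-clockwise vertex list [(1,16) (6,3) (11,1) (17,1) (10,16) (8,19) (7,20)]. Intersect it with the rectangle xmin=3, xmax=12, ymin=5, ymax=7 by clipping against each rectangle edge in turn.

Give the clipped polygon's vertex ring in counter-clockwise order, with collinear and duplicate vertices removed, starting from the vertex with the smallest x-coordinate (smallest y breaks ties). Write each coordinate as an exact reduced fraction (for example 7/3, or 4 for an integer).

Clipped polygon: [(58/13,7) (68/13,5) (12,5) (12,7)]

1. After x ≥ 3: [(3,52/3) (3,54/5) (6,3) (11,1) (17,1) (10,16) (8,19) (7,20)]
2. After x ≤ 12: [(3,52/3) (3,54/5) (6,3) (11,1) (12,1) (12,82/7) (10,16) (8,19) (7,20)]
3. After y ≥ 5: [(3,52/3) (3,54/5) (68/13,5) (12,5) (12,82/7) (10,16) (8,19) (7,20)]
4. After y ≤ 7: [(58/13,7) (68/13,5) (12,5) (12,7)]
5. Canonical ring: [(58/13,7) (68/13,5) (12,5) (12,7)]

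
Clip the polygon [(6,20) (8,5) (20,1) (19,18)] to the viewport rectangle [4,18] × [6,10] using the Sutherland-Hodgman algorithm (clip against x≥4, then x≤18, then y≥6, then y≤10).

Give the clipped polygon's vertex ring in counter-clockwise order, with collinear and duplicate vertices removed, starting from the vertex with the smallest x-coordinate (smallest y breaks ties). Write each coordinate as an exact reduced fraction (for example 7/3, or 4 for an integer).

Clipped polygon: [(22/3,10) (118/15,6) (18,6) (18,10)]

1. After x ≥ 4: [(6,20) (8,5) (20,1) (19,18)]
2. After x ≤ 18: [(18,236/13) (6,20) (8,5) (18,5/3)]
3. After y ≥ 6: [(18,6) (18,236/13) (6,20) (118/15,6)]
4. After y ≤ 10: [(18,6) (18,10) (22/3,10) (118/15,6)]
5. Canonical ring: [(22/3,10) (118/15,6) (18,6) (18,10)]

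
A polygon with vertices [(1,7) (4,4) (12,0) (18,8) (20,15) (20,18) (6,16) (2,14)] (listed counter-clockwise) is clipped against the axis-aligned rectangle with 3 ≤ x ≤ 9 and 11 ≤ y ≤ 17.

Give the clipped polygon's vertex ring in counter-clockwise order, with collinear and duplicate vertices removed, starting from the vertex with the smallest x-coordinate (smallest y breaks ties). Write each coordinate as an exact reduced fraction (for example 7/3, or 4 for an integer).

Clipped polygon: [(3,11) (9,11) (9,115/7) (6,16) (3,29/2)]

1. After x ≥ 3: [(3,5) (4,4) (12,0) (18,8) (20,15) (20,18) (6,16) (3,29/2)]
2. After x ≤ 9: [(3,5) (4,4) (9,3/2) (9,115/7) (6,16) (3,29/2)]
3. After y ≥ 11: [(3,11) (9,11) (9,115/7) (6,16) (3,29/2)]
4. After y ≤ 17: [(3,11) (9,11) (9,115/7) (6,16) (3,29/2)]
5. Canonical ring: [(3,11) (9,11) (9,115/7) (6,16) (3,29/2)]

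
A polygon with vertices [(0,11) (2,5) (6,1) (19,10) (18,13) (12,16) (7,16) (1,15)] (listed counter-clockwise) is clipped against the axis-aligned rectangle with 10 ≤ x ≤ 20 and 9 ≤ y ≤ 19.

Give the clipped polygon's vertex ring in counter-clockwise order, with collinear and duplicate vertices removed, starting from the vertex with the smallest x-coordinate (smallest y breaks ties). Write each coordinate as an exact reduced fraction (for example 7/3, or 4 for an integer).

Clipped polygon: [(10,9) (158/9,9) (19,10) (18,13) (12,16) (10,16)]

1. After x ≥ 10: [(10,49/13) (19,10) (18,13) (12,16) (10,16)]
2. After x ≤ 20: [(10,49/13) (19,10) (18,13) (12,16) (10,16)]
3. After y ≥ 9: [(10,9) (158/9,9) (19,10) (18,13) (12,16) (10,16)]
4. After y ≤ 19: [(10,9) (158/9,9) (19,10) (18,13) (12,16) (10,16)]
5. Canonical ring: [(10,9) (158/9,9) (19,10) (18,13) (12,16) (10,16)]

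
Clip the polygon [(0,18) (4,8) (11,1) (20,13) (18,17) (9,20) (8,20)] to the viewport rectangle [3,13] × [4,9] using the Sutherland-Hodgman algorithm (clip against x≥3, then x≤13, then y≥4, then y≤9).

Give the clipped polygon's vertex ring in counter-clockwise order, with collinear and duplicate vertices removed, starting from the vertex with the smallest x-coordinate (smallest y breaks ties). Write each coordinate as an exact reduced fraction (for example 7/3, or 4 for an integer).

Clipped polygon: [(18/5,9) (4,8) (8,4) (13,4) (13,9)]

1. After x ≥ 3: [(3,75/4) (3,21/2) (4,8) (11,1) (20,13) (18,17) (9,20) (8,20)]
2. After x ≤ 13: [(3,75/4) (3,21/2) (4,8) (11,1) (13,11/3) (13,56/3) (9,20) (8,20)]
3. After y ≥ 4: [(3,75/4) (3,21/2) (4,8) (8,4) (13,4) (13,56/3) (9,20) (8,20)]
4. After y ≤ 9: [(18/5,9) (4,8) (8,4) (13,4) (13,9)]
5. Canonical ring: [(18/5,9) (4,8) (8,4) (13,4) (13,9)]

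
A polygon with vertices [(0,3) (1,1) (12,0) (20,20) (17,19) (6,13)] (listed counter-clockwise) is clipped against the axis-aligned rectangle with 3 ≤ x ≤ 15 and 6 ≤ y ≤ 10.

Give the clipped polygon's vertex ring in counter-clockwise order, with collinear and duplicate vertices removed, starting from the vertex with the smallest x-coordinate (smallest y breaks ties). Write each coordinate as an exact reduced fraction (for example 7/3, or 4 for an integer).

1. After x ≥ 3: [(3,8) (3,9/11) (12,0) (20,20) (17,19) (6,13)]
2. After x ≤ 15: [(3,8) (3,9/11) (12,0) (15,15/2) (15,197/11) (6,13)]
3. After y ≥ 6: [(3,8) (3,6) (72/5,6) (15,15/2) (15,197/11) (6,13)]
4. After y ≤ 10: [(21/5,10) (3,8) (3,6) (72/5,6) (15,15/2) (15,10)]
5. Canonical ring: [(3,6) (72/5,6) (15,15/2) (15,10) (21/5,10) (3,8)]

Clipped polygon: [(3,6) (72/5,6) (15,15/2) (15,10) (21/5,10) (3,8)]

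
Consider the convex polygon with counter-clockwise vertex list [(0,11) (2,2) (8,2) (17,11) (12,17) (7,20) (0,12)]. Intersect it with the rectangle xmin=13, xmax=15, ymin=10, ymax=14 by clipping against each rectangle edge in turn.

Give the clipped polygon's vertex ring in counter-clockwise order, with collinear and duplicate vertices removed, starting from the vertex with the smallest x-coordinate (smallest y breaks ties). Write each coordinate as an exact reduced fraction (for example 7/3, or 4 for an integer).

1. After x ≥ 13: [(13,7) (17,11) (13,79/5)]
2. After x ≤ 15: [(13,7) (15,9) (15,67/5) (13,79/5)]
3. After y ≥ 10: [(13,10) (15,10) (15,67/5) (13,79/5)]
4. After y ≤ 14: [(13,14) (13,10) (15,10) (15,67/5) (29/2,14)]
5. Canonical ring: [(13,10) (15,10) (15,67/5) (29/2,14) (13,14)]

Clipped polygon: [(13,10) (15,10) (15,67/5) (29/2,14) (13,14)]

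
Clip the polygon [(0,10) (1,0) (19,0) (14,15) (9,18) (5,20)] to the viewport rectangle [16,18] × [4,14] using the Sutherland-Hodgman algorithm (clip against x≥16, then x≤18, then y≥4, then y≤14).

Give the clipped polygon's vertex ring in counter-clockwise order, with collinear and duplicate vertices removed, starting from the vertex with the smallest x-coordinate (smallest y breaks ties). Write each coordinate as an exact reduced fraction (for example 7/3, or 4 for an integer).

Clipped polygon: [(16,4) (53/3,4) (16,9)]

1. After x ≥ 16: [(16,0) (19,0) (16,9)]
2. After x ≤ 18: [(16,0) (18,0) (18,3) (16,9)]
3. After y ≥ 4: [(16,4) (53/3,4) (16,9)]
4. After y ≤ 14: [(16,4) (53/3,4) (16,9)]
5. Canonical ring: [(16,4) (53/3,4) (16,9)]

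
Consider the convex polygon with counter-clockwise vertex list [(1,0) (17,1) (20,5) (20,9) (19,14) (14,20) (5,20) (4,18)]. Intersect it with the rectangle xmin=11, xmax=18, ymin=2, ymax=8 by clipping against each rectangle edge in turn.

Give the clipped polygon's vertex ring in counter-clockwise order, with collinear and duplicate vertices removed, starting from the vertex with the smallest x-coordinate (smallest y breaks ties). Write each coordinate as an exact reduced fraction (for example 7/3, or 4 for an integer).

Clipped polygon: [(11,2) (71/4,2) (18,7/3) (18,8) (11,8)]

1. After x ≥ 11: [(11,5/8) (17,1) (20,5) (20,9) (19,14) (14,20) (11,20)]
2. After x ≤ 18: [(11,5/8) (17,1) (18,7/3) (18,76/5) (14,20) (11,20)]
3. After y ≥ 2: [(11,2) (71/4,2) (18,7/3) (18,76/5) (14,20) (11,20)]
4. After y ≤ 8: [(11,8) (11,2) (71/4,2) (18,7/3) (18,8)]
5. Canonical ring: [(11,2) (71/4,2) (18,7/3) (18,8) (11,8)]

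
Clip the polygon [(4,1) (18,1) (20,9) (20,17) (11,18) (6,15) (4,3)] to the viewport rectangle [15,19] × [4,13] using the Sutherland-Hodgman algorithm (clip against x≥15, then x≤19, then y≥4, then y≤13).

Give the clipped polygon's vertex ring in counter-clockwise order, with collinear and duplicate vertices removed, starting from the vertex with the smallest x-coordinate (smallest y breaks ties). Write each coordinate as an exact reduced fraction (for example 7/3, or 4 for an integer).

1. After x ≥ 15: [(15,1) (18,1) (20,9) (20,17) (15,158/9)]
2. After x ≤ 19: [(15,1) (18,1) (19,5) (19,154/9) (15,158/9)]
3. After y ≥ 4: [(15,4) (75/4,4) (19,5) (19,154/9) (15,158/9)]
4. After y ≤ 13: [(15,13) (15,4) (75/4,4) (19,5) (19,13)]
5. Canonical ring: [(15,4) (75/4,4) (19,5) (19,13) (15,13)]

Clipped polygon: [(15,4) (75/4,4) (19,5) (19,13) (15,13)]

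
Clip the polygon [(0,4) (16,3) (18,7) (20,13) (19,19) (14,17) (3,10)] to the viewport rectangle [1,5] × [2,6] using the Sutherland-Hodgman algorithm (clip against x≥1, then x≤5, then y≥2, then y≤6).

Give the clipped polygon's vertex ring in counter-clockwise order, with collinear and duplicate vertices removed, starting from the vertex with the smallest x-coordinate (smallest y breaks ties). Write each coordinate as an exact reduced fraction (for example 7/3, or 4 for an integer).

1. After x ≥ 1: [(1,6) (1,63/16) (16,3) (18,7) (20,13) (19,19) (14,17) (3,10)]
2. After x ≤ 5: [(1,6) (1,63/16) (5,59/16) (5,124/11) (3,10)]
3. After y ≥ 2: [(1,6) (1,63/16) (5,59/16) (5,124/11) (3,10)]
4. After y ≤ 6: [(1,6) (1,6) (1,63/16) (5,59/16) (5,6)]
5. Canonical ring: [(1,63/16) (5,59/16) (5,6) (1,6)]

Clipped polygon: [(1,63/16) (5,59/16) (5,6) (1,6)]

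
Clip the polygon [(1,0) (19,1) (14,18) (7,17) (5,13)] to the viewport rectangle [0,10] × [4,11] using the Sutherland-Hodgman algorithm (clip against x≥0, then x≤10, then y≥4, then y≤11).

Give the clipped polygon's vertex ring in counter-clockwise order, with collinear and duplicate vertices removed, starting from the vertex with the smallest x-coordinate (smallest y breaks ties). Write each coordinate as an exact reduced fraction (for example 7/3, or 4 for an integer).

Clipped polygon: [(29/13,4) (10,4) (10,11) (57/13,11)]

1. After x ≥ 0: [(1,0) (19,1) (14,18) (7,17) (5,13)]
2. After x ≤ 10: [(1,0) (10,1/2) (10,122/7) (7,17) (5,13)]
3. After y ≥ 4: [(29/13,4) (10,4) (10,122/7) (7,17) (5,13)]
4. After y ≤ 11: [(57/13,11) (29/13,4) (10,4) (10,11)]
5. Canonical ring: [(29/13,4) (10,4) (10,11) (57/13,11)]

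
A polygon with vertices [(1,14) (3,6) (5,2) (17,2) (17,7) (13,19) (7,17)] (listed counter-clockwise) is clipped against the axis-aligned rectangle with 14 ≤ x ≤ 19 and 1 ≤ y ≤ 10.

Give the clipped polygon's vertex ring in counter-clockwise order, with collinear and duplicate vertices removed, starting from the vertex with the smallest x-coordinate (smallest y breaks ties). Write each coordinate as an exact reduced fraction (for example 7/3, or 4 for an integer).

Clipped polygon: [(14,2) (17,2) (17,7) (16,10) (14,10)]

1. After x ≥ 14: [(14,2) (17,2) (17,7) (14,16)]
2. After x ≤ 19: [(14,2) (17,2) (17,7) (14,16)]
3. After y ≥ 1: [(14,2) (17,2) (17,7) (14,16)]
4. After y ≤ 10: [(14,10) (14,2) (17,2) (17,7) (16,10)]
5. Canonical ring: [(14,2) (17,2) (17,7) (16,10) (14,10)]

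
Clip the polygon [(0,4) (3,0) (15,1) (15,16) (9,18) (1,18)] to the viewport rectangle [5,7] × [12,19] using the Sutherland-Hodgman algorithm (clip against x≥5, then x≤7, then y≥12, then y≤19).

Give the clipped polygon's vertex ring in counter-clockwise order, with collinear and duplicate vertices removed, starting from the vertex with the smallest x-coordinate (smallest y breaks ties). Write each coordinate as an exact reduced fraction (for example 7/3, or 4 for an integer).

Clipped polygon: [(5,12) (7,12) (7,18) (5,18)]

1. After x ≥ 5: [(5,1/6) (15,1) (15,16) (9,18) (5,18)]
2. After x ≤ 7: [(5,1/6) (7,1/3) (7,18) (5,18)]
3. After y ≥ 12: [(5,12) (7,12) (7,18) (5,18)]
4. After y ≤ 19: [(5,12) (7,12) (7,18) (5,18)]
5. Canonical ring: [(5,12) (7,12) (7,18) (5,18)]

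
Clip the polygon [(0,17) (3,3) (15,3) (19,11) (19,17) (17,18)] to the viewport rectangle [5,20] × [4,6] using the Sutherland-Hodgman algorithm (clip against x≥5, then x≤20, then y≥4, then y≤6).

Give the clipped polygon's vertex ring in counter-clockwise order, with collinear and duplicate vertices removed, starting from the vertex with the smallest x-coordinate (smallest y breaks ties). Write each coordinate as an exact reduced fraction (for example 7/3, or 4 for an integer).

1. After x ≥ 5: [(5,294/17) (5,3) (15,3) (19,11) (19,17) (17,18)]
2. After x ≤ 20: [(5,294/17) (5,3) (15,3) (19,11) (19,17) (17,18)]
3. After y ≥ 4: [(5,294/17) (5,4) (31/2,4) (19,11) (19,17) (17,18)]
4. After y ≤ 6: [(5,6) (5,4) (31/2,4) (33/2,6)]
5. Canonical ring: [(5,4) (31/2,4) (33/2,6) (5,6)]

Clipped polygon: [(5,4) (31/2,4) (33/2,6) (5,6)]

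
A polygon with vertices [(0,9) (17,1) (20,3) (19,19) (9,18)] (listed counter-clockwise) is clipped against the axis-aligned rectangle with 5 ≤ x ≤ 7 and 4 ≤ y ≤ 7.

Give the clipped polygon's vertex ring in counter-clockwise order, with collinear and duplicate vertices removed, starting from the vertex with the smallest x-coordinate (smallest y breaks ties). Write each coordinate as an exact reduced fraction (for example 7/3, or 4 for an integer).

1. After x ≥ 5: [(5,14) (5,113/17) (17,1) (20,3) (19,19) (9,18)]
2. After x ≤ 7: [(7,16) (5,14) (5,113/17) (7,97/17)]
3. After y ≥ 4: [(7,16) (5,14) (5,113/17) (7,97/17)]
4. After y ≤ 7: [(7,7) (5,7) (5,113/17) (7,97/17)]
5. Canonical ring: [(5,113/17) (7,97/17) (7,7) (5,7)]

Clipped polygon: [(5,113/17) (7,97/17) (7,7) (5,7)]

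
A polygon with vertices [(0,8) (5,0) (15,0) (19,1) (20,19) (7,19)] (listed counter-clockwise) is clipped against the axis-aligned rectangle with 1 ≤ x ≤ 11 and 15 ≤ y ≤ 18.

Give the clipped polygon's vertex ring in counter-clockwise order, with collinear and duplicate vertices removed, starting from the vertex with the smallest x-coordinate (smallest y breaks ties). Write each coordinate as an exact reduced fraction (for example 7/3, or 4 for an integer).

1. After x ≥ 1: [(1,67/7) (1,32/5) (5,0) (15,0) (19,1) (20,19) (7,19)]
2. After x ≤ 11: [(1,67/7) (1,32/5) (5,0) (11,0) (11,19) (7,19)]
3. After y ≥ 15: [(49/11,15) (11,15) (11,19) (7,19)]
4. After y ≤ 18: [(70/11,18) (49/11,15) (11,15) (11,18)]
5. Canonical ring: [(49/11,15) (11,15) (11,18) (70/11,18)]

Clipped polygon: [(49/11,15) (11,15) (11,18) (70/11,18)]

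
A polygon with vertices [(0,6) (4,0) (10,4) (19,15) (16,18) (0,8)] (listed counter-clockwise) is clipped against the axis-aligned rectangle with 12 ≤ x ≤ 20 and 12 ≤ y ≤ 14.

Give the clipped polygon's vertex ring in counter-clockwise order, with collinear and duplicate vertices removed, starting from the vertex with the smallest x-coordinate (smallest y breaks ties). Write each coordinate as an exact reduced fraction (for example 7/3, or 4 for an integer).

1. After x ≥ 12: [(12,58/9) (19,15) (16,18) (12,31/2)]
2. After x ≤ 20: [(12,58/9) (19,15) (16,18) (12,31/2)]
3. After y ≥ 12: [(12,12) (182/11,12) (19,15) (16,18) (12,31/2)]
4. After y ≤ 14: [(12,14) (12,12) (182/11,12) (200/11,14)]
5. Canonical ring: [(12,12) (182/11,12) (200/11,14) (12,14)]

Clipped polygon: [(12,12) (182/11,12) (200/11,14) (12,14)]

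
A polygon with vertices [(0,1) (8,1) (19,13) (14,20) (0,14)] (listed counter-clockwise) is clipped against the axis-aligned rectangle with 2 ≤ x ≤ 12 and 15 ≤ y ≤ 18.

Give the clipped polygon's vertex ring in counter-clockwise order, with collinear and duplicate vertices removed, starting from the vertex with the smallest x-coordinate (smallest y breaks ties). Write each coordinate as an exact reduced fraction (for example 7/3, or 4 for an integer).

Clipped polygon: [(7/3,15) (12,15) (12,18) (28/3,18)]

1. After x ≥ 2: [(2,1) (8,1) (19,13) (14,20) (2,104/7)]
2. After x ≤ 12: [(2,1) (8,1) (12,59/11) (12,134/7) (2,104/7)]
3. After y ≥ 15: [(12,15) (12,134/7) (7/3,15)]
4. After y ≤ 18: [(12,15) (12,18) (28/3,18) (7/3,15)]
5. Canonical ring: [(7/3,15) (12,15) (12,18) (28/3,18)]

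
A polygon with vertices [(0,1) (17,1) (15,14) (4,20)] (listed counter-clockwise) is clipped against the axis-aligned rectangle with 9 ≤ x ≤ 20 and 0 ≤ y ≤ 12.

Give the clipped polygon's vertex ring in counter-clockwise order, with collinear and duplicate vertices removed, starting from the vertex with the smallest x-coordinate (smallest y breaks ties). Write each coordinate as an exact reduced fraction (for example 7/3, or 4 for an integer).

Clipped polygon: [(9,1) (17,1) (199/13,12) (9,12)]

1. After x ≥ 9: [(9,1) (17,1) (15,14) (9,190/11)]
2. After x ≤ 20: [(9,1) (17,1) (15,14) (9,190/11)]
3. After y ≥ 0: [(9,1) (17,1) (15,14) (9,190/11)]
4. After y ≤ 12: [(9,12) (9,1) (17,1) (199/13,12)]
5. Canonical ring: [(9,1) (17,1) (199/13,12) (9,12)]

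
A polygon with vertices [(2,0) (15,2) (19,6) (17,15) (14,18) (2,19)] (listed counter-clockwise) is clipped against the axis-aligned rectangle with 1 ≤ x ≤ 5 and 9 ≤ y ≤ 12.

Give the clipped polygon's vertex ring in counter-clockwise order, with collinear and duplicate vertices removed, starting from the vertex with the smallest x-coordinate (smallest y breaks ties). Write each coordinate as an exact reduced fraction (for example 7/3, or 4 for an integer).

1. After x ≥ 1: [(2,0) (15,2) (19,6) (17,15) (14,18) (2,19)]
2. After x ≤ 5: [(2,0) (5,6/13) (5,75/4) (2,19)]
3. After y ≥ 9: [(2,9) (5,9) (5,75/4) (2,19)]
4. After y ≤ 12: [(2,12) (2,9) (5,9) (5,12)]
5. Canonical ring: [(2,9) (5,9) (5,12) (2,12)]

Clipped polygon: [(2,9) (5,9) (5,12) (2,12)]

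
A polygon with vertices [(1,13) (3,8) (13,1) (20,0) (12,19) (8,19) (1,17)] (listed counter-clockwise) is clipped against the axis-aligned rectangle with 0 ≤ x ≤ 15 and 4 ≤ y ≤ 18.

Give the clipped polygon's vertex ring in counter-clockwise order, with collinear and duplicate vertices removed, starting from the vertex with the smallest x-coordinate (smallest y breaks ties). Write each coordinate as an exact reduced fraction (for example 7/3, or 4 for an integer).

Clipped polygon: [(1,13) (3,8) (61/7,4) (15,4) (15,95/8) (236/19,18) (9/2,18) (1,17)]

1. After x ≥ 0: [(1,13) (3,8) (13,1) (20,0) (12,19) (8,19) (1,17)]
2. After x ≤ 15: [(1,13) (3,8) (13,1) (15,5/7) (15,95/8) (12,19) (8,19) (1,17)]
3. After y ≥ 4: [(1,13) (3,8) (61/7,4) (15,4) (15,95/8) (12,19) (8,19) (1,17)]
4. After y ≤ 18: [(1,13) (3,8) (61/7,4) (15,4) (15,95/8) (236/19,18) (9/2,18) (1,17)]
5. Canonical ring: [(1,13) (3,8) (61/7,4) (15,4) (15,95/8) (236/19,18) (9/2,18) (1,17)]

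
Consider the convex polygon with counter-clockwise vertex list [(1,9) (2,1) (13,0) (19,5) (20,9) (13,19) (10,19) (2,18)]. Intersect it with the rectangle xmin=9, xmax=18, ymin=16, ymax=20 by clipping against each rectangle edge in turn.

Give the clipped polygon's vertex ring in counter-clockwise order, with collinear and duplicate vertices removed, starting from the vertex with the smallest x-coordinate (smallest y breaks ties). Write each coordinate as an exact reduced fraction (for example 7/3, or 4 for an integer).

1. After x ≥ 9: [(9,4/11) (13,0) (19,5) (20,9) (13,19) (10,19) (9,151/8)]
2. After x ≤ 18: [(9,4/11) (13,0) (18,25/6) (18,83/7) (13,19) (10,19) (9,151/8)]
3. After y ≥ 16: [(9,16) (151/10,16) (13,19) (10,19) (9,151/8)]
4. After y ≤ 20: [(9,16) (151/10,16) (13,19) (10,19) (9,151/8)]
5. Canonical ring: [(9,16) (151/10,16) (13,19) (10,19) (9,151/8)]

Clipped polygon: [(9,16) (151/10,16) (13,19) (10,19) (9,151/8)]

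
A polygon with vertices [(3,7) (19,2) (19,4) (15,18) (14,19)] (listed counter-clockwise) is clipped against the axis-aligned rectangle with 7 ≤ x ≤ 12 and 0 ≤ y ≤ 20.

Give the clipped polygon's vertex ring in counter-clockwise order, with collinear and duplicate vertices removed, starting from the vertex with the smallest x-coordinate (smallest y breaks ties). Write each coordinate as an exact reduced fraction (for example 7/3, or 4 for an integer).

Clipped polygon: [(7,23/4) (12,67/16) (12,185/11) (7,125/11)]

1. After x ≥ 7: [(7,125/11) (7,23/4) (19,2) (19,4) (15,18) (14,19)]
2. After x ≤ 12: [(12,185/11) (7,125/11) (7,23/4) (12,67/16)]
3. After y ≥ 0: [(12,185/11) (7,125/11) (7,23/4) (12,67/16)]
4. After y ≤ 20: [(12,185/11) (7,125/11) (7,23/4) (12,67/16)]
5. Canonical ring: [(7,23/4) (12,67/16) (12,185/11) (7,125/11)]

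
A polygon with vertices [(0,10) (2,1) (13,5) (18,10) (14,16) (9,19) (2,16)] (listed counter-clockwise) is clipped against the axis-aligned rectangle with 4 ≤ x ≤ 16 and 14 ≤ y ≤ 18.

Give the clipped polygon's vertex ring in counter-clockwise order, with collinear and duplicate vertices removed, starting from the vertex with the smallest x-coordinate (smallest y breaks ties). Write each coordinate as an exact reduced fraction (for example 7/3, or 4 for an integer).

1. After x ≥ 4: [(4,19/11) (13,5) (18,10) (14,16) (9,19) (4,118/7)]
2. After x ≤ 16: [(4,19/11) (13,5) (16,8) (16,13) (14,16) (9,19) (4,118/7)]
3. After y ≥ 14: [(4,14) (46/3,14) (14,16) (9,19) (4,118/7)]
4. After y ≤ 18: [(4,14) (46/3,14) (14,16) (32/3,18) (20/3,18) (4,118/7)]
5. Canonical ring: [(4,14) (46/3,14) (14,16) (32/3,18) (20/3,18) (4,118/7)]

Clipped polygon: [(4,14) (46/3,14) (14,16) (32/3,18) (20/3,18) (4,118/7)]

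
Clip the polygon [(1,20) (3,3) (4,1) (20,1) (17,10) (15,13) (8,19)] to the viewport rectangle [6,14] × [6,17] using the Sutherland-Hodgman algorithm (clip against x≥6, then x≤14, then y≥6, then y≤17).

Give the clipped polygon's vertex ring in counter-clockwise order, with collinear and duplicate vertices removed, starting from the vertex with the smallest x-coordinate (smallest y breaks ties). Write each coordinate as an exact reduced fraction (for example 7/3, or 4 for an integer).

1. After x ≥ 6: [(6,135/7) (6,1) (20,1) (17,10) (15,13) (8,19)]
2. After x ≤ 14: [(6,135/7) (6,1) (14,1) (14,97/7) (8,19)]
3. After y ≥ 6: [(6,135/7) (6,6) (14,6) (14,97/7) (8,19)]
4. After y ≤ 17: [(6,17) (6,6) (14,6) (14,97/7) (31/3,17)]
5. Canonical ring: [(6,6) (14,6) (14,97/7) (31/3,17) (6,17)]

Clipped polygon: [(6,6) (14,6) (14,97/7) (31/3,17) (6,17)]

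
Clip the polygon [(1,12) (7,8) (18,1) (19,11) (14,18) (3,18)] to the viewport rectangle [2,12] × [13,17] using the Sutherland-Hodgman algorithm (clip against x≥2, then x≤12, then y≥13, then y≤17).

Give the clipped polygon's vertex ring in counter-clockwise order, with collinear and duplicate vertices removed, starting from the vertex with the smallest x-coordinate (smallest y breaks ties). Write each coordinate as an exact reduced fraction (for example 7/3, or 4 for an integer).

1. After x ≥ 2: [(2,15) (2,34/3) (7,8) (18,1) (19,11) (14,18) (3,18)]
2. After x ≤ 12: [(2,15) (2,34/3) (7,8) (12,53/11) (12,18) (3,18)]
3. After y ≥ 13: [(2,15) (2,13) (12,13) (12,18) (3,18)]
4. After y ≤ 17: [(8/3,17) (2,15) (2,13) (12,13) (12,17)]
5. Canonical ring: [(2,13) (12,13) (12,17) (8/3,17) (2,15)]

Clipped polygon: [(2,13) (12,13) (12,17) (8/3,17) (2,15)]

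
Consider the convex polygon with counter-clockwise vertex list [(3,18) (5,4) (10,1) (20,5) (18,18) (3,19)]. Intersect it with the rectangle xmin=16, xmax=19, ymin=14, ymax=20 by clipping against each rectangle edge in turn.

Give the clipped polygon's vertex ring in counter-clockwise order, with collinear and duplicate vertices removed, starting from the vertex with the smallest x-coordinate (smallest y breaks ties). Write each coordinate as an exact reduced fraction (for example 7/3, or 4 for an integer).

1. After x ≥ 16: [(16,17/5) (20,5) (18,18) (16,272/15)]
2. After x ≤ 19: [(16,17/5) (19,23/5) (19,23/2) (18,18) (16,272/15)]
3. After y ≥ 14: [(16,14) (242/13,14) (18,18) (16,272/15)]
4. After y ≤ 20: [(16,14) (242/13,14) (18,18) (16,272/15)]
5. Canonical ring: [(16,14) (242/13,14) (18,18) (16,272/15)]

Clipped polygon: [(16,14) (242/13,14) (18,18) (16,272/15)]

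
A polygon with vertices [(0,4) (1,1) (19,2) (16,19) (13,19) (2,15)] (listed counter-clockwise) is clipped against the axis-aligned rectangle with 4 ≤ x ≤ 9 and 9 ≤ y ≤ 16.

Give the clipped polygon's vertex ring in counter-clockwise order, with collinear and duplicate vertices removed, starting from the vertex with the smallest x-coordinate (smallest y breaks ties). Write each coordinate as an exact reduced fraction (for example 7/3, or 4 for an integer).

Clipped polygon: [(4,9) (9,9) (9,16) (19/4,16) (4,173/11)]

1. After x ≥ 4: [(4,7/6) (19,2) (16,19) (13,19) (4,173/11)]
2. After x ≤ 9: [(4,7/6) (9,13/9) (9,193/11) (4,173/11)]
3. After y ≥ 9: [(4,9) (9,9) (9,193/11) (4,173/11)]
4. After y ≤ 16: [(4,9) (9,9) (9,16) (19/4,16) (4,173/11)]
5. Canonical ring: [(4,9) (9,9) (9,16) (19/4,16) (4,173/11)]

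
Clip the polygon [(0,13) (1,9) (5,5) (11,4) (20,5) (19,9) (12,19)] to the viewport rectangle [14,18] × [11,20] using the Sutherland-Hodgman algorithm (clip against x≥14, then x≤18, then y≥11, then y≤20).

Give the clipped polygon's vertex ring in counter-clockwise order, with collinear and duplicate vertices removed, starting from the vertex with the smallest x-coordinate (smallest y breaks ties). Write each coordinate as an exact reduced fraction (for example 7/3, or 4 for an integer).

Clipped polygon: [(14,11) (88/5,11) (14,113/7)]

1. After x ≥ 14: [(14,13/3) (20,5) (19,9) (14,113/7)]
2. After x ≤ 18: [(14,13/3) (18,43/9) (18,73/7) (14,113/7)]
3. After y ≥ 11: [(14,11) (88/5,11) (14,113/7)]
4. After y ≤ 20: [(14,11) (88/5,11) (14,113/7)]
5. Canonical ring: [(14,11) (88/5,11) (14,113/7)]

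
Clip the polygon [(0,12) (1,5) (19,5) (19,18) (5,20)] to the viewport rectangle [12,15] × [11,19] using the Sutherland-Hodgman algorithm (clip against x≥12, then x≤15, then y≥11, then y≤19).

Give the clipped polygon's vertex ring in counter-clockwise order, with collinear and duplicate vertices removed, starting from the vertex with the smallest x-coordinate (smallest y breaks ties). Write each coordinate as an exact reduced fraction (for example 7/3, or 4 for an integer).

Clipped polygon: [(12,11) (15,11) (15,130/7) (12,19)]

1. After x ≥ 12: [(12,5) (19,5) (19,18) (12,19)]
2. After x ≤ 15: [(12,5) (15,5) (15,130/7) (12,19)]
3. After y ≥ 11: [(12,11) (15,11) (15,130/7) (12,19)]
4. After y ≤ 19: [(12,11) (15,11) (15,130/7) (12,19)]
5. Canonical ring: [(12,11) (15,11) (15,130/7) (12,19)]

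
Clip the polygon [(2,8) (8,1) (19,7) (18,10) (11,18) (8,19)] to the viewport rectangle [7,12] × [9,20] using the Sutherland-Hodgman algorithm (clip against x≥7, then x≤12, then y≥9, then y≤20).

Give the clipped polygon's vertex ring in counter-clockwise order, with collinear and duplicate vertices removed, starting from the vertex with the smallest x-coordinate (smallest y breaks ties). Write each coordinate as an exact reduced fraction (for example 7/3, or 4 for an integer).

1. After x ≥ 7: [(7,103/6) (7,13/6) (8,1) (19,7) (18,10) (11,18) (8,19)]
2. After x ≤ 12: [(7,103/6) (7,13/6) (8,1) (12,35/11) (12,118/7) (11,18) (8,19)]
3. After y ≥ 9: [(7,103/6) (7,9) (12,9) (12,118/7) (11,18) (8,19)]
4. After y ≤ 20: [(7,103/6) (7,9) (12,9) (12,118/7) (11,18) (8,19)]
5. Canonical ring: [(7,9) (12,9) (12,118/7) (11,18) (8,19) (7,103/6)]

Clipped polygon: [(7,9) (12,9) (12,118/7) (11,18) (8,19) (7,103/6)]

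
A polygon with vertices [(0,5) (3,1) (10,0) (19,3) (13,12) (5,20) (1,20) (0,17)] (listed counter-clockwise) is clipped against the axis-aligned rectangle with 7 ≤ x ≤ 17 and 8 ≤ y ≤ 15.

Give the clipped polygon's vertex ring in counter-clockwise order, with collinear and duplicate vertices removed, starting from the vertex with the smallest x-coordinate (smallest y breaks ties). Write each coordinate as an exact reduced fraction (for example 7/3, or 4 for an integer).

Clipped polygon: [(7,8) (47/3,8) (13,12) (10,15) (7,15)]

1. After x ≥ 7: [(7,3/7) (10,0) (19,3) (13,12) (7,18)]
2. After x ≤ 17: [(7,3/7) (10,0) (17,7/3) (17,6) (13,12) (7,18)]
3. After y ≥ 8: [(7,8) (47/3,8) (13,12) (7,18)]
4. After y ≤ 15: [(7,15) (7,8) (47/3,8) (13,12) (10,15)]
5. Canonical ring: [(7,8) (47/3,8) (13,12) (10,15) (7,15)]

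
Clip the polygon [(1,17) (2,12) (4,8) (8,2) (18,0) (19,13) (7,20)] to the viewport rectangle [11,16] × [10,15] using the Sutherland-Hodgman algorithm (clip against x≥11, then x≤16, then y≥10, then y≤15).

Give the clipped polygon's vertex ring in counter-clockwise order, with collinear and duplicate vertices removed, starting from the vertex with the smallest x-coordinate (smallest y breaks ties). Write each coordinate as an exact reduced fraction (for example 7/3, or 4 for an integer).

Clipped polygon: [(11,10) (16,10) (16,59/4) (109/7,15) (11,15)]

1. After x ≥ 11: [(11,7/5) (18,0) (19,13) (11,53/3)]
2. After x ≤ 16: [(11,7/5) (16,2/5) (16,59/4) (11,53/3)]
3. After y ≥ 10: [(11,10) (16,10) (16,59/4) (11,53/3)]
4. After y ≤ 15: [(11,15) (11,10) (16,10) (16,59/4) (109/7,15)]
5. Canonical ring: [(11,10) (16,10) (16,59/4) (109/7,15) (11,15)]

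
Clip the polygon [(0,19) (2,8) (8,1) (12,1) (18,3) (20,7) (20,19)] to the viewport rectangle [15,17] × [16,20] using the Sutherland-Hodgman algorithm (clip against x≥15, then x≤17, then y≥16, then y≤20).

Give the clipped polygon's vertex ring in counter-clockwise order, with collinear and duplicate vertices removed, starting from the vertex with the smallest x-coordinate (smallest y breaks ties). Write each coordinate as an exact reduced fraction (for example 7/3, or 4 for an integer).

Clipped polygon: [(15,16) (17,16) (17,19) (15,19)]

1. After x ≥ 15: [(15,19) (15,2) (18,3) (20,7) (20,19)]
2. After x ≤ 17: [(17,19) (15,19) (15,2) (17,8/3)]
3. After y ≥ 16: [(17,16) (17,19) (15,19) (15,16)]
4. After y ≤ 20: [(17,16) (17,19) (15,19) (15,16)]
5. Canonical ring: [(15,16) (17,16) (17,19) (15,19)]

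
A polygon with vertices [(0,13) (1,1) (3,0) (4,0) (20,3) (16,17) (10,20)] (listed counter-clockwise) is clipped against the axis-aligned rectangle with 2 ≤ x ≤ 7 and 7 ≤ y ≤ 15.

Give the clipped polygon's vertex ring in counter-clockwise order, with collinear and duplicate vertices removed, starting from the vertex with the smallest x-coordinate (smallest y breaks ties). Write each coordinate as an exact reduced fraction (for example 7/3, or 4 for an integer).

1. After x ≥ 2: [(2,72/5) (2,1/2) (3,0) (4,0) (20,3) (16,17) (10,20)]
2. After x ≤ 7: [(7,179/10) (2,72/5) (2,1/2) (3,0) (4,0) (7,9/16)]
3. After y ≥ 7: [(7,7) (7,179/10) (2,72/5) (2,7)]
4. After y ≤ 15: [(7,7) (7,15) (20/7,15) (2,72/5) (2,7)]
5. Canonical ring: [(2,7) (7,7) (7,15) (20/7,15) (2,72/5)]

Clipped polygon: [(2,7) (7,7) (7,15) (20/7,15) (2,72/5)]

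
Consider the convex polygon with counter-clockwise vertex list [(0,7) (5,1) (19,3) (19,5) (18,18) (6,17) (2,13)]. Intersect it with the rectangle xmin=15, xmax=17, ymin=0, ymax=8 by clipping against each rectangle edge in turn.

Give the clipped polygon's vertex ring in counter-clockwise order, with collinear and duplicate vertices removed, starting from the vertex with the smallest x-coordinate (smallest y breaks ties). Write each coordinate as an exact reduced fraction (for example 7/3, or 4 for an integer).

Clipped polygon: [(15,17/7) (17,19/7) (17,8) (15,8)]

1. After x ≥ 15: [(15,17/7) (19,3) (19,5) (18,18) (15,71/4)]
2. After x ≤ 17: [(15,17/7) (17,19/7) (17,215/12) (15,71/4)]
3. After y ≥ 0: [(15,17/7) (17,19/7) (17,215/12) (15,71/4)]
4. After y ≤ 8: [(15,8) (15,17/7) (17,19/7) (17,8)]
5. Canonical ring: [(15,17/7) (17,19/7) (17,8) (15,8)]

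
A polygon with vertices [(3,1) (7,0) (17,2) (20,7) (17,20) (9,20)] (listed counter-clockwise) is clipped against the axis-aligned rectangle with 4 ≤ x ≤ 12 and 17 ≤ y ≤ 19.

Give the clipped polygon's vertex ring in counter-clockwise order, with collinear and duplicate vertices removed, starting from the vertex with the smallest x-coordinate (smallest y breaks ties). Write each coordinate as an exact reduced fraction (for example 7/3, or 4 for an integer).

Clipped polygon: [(153/19,17) (12,17) (12,19) (165/19,19)]

1. After x ≥ 4: [(4,25/6) (4,3/4) (7,0) (17,2) (20,7) (17,20) (9,20)]
2. After x ≤ 12: [(4,25/6) (4,3/4) (7,0) (12,1) (12,20) (9,20)]
3. After y ≥ 17: [(153/19,17) (12,17) (12,20) (9,20)]
4. After y ≤ 19: [(165/19,19) (153/19,17) (12,17) (12,19)]
5. Canonical ring: [(153/19,17) (12,17) (12,19) (165/19,19)]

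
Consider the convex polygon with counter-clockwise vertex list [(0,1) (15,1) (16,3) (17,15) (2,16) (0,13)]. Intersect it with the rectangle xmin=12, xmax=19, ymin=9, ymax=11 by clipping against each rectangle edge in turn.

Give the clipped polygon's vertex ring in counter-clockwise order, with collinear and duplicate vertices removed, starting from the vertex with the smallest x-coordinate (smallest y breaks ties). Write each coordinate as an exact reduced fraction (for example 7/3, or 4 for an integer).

1. After x ≥ 12: [(12,1) (15,1) (16,3) (17,15) (12,46/3)]
2. After x ≤ 19: [(12,1) (15,1) (16,3) (17,15) (12,46/3)]
3. After y ≥ 9: [(12,9) (33/2,9) (17,15) (12,46/3)]
4. After y ≤ 11: [(12,11) (12,9) (33/2,9) (50/3,11)]
5. Canonical ring: [(12,9) (33/2,9) (50/3,11) (12,11)]

Clipped polygon: [(12,9) (33/2,9) (50/3,11) (12,11)]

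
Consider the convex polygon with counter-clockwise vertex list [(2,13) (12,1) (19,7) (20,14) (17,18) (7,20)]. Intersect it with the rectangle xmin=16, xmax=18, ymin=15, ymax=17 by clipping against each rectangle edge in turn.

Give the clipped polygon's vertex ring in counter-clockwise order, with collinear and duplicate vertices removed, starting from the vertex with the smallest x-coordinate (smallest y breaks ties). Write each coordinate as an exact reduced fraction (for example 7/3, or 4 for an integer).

1. After x ≥ 16: [(16,31/7) (19,7) (20,14) (17,18) (16,91/5)]
2. After x ≤ 18: [(16,31/7) (18,43/7) (18,50/3) (17,18) (16,91/5)]
3. After y ≥ 15: [(16,15) (18,15) (18,50/3) (17,18) (16,91/5)]
4. After y ≤ 17: [(16,17) (16,15) (18,15) (18,50/3) (71/4,17)]
5. Canonical ring: [(16,15) (18,15) (18,50/3) (71/4,17) (16,17)]

Clipped polygon: [(16,15) (18,15) (18,50/3) (71/4,17) (16,17)]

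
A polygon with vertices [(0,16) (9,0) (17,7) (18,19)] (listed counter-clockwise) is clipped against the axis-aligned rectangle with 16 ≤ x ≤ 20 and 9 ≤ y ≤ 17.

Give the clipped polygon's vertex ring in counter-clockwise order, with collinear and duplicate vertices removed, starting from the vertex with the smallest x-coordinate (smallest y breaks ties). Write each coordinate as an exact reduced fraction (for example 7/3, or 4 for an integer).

1. After x ≥ 16: [(16,56/3) (16,49/8) (17,7) (18,19)]
2. After x ≤ 20: [(16,56/3) (16,49/8) (17,7) (18,19)]
3. After y ≥ 9: [(16,56/3) (16,9) (103/6,9) (18,19)]
4. After y ≤ 17: [(16,17) (16,9) (103/6,9) (107/6,17)]
5. Canonical ring: [(16,9) (103/6,9) (107/6,17) (16,17)]

Clipped polygon: [(16,9) (103/6,9) (107/6,17) (16,17)]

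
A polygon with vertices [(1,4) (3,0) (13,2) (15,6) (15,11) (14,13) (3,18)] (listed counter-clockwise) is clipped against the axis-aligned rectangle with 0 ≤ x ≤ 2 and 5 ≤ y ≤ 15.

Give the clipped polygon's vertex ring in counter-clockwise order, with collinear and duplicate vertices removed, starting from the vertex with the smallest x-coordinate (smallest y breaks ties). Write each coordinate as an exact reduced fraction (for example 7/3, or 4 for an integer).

Clipped polygon: [(8/7,5) (2,5) (2,11)]

1. After x ≥ 0: [(1,4) (3,0) (13,2) (15,6) (15,11) (14,13) (3,18)]
2. After x ≤ 2: [(2,11) (1,4) (2,2)]
3. After y ≥ 5: [(2,5) (2,11) (8/7,5)]
4. After y ≤ 15: [(2,5) (2,11) (8/7,5)]
5. Canonical ring: [(8/7,5) (2,5) (2,11)]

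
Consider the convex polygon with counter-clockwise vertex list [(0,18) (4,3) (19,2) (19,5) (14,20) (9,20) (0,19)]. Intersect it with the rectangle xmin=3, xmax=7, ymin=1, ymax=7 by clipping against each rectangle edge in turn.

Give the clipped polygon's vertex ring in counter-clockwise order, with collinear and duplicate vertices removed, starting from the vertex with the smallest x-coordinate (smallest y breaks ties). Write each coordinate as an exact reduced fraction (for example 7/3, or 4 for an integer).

1. After x ≥ 3: [(3,27/4) (4,3) (19,2) (19,5) (14,20) (9,20) (3,58/3)]
2. After x ≤ 7: [(3,27/4) (4,3) (7,14/5) (7,178/9) (3,58/3)]
3. After y ≥ 1: [(3,27/4) (4,3) (7,14/5) (7,178/9) (3,58/3)]
4. After y ≤ 7: [(3,7) (3,27/4) (4,3) (7,14/5) (7,7)]
5. Canonical ring: [(3,27/4) (4,3) (7,14/5) (7,7) (3,7)]

Clipped polygon: [(3,27/4) (4,3) (7,14/5) (7,7) (3,7)]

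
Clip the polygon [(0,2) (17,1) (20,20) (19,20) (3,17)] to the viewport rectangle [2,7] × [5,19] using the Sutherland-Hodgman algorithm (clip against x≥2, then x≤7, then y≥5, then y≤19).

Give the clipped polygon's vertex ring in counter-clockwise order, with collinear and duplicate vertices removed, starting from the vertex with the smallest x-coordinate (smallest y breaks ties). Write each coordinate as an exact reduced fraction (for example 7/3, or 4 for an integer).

1. After x ≥ 2: [(2,12) (2,32/17) (17,1) (20,20) (19,20) (3,17)]
2. After x ≤ 7: [(2,12) (2,32/17) (7,27/17) (7,71/4) (3,17)]
3. After y ≥ 5: [(2,12) (2,5) (7,5) (7,71/4) (3,17)]
4. After y ≤ 19: [(2,12) (2,5) (7,5) (7,71/4) (3,17)]
5. Canonical ring: [(2,5) (7,5) (7,71/4) (3,17) (2,12)]

Clipped polygon: [(2,5) (7,5) (7,71/4) (3,17) (2,12)]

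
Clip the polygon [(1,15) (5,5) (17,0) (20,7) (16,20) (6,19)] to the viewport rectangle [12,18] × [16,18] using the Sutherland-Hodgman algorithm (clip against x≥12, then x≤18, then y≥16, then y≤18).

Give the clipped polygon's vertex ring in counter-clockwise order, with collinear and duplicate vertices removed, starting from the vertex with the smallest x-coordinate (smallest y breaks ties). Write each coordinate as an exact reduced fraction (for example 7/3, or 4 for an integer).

1. After x ≥ 12: [(12,25/12) (17,0) (20,7) (16,20) (12,98/5)]
2. After x ≤ 18: [(12,25/12) (17,0) (18,7/3) (18,27/2) (16,20) (12,98/5)]
3. After y ≥ 16: [(12,16) (224/13,16) (16,20) (12,98/5)]
4. After y ≤ 18: [(12,18) (12,16) (224/13,16) (216/13,18)]
5. Canonical ring: [(12,16) (224/13,16) (216/13,18) (12,18)]

Clipped polygon: [(12,16) (224/13,16) (216/13,18) (12,18)]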